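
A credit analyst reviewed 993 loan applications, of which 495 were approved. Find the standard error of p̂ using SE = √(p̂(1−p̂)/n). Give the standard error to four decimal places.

p̂ = 495/993 = 0.49849.
p̂(1−p̂) = 0.249998.
SE = √(0.249998/993) = √0.000251760 = 0.0159.

SE = 0.0159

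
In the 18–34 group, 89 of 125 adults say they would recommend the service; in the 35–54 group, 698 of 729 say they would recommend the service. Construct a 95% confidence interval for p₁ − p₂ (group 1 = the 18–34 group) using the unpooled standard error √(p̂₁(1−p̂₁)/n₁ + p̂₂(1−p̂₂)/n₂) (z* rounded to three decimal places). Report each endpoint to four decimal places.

(-0.3262, -0.1648)

p̂₁ = 89/125 = 0.71200, p̂₂ = 698/729 = 0.95748; p̂₁ − p̂₂ = -0.24548.
Unpooled SE = √(p̂₁(1−p̂₁)/n₁ + p̂₂(1−p̂₂)/n₂) = √(0.001640448 + 0.000055851) = 0.041186.
The 95% critical value is z* = 1.960. Margin = 1.960·0.041186 = 0.08072.
CI: -0.24548 ± 0.08072 = (-0.3262, -0.1648).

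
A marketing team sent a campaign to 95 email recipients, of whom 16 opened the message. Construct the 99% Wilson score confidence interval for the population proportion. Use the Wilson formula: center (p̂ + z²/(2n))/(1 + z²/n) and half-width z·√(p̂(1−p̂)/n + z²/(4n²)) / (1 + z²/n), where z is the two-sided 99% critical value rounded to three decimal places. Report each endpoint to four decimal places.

p̂ = 16/95 = 0.16842; z = 2.576, so z² = 6.635776.
1 + z²/n = 1.069850.
Center = (0.16842 + 0.034925)/1.069850 = 0.19007.
Radicand: p̂(1−p̂)/n + z²/(4n²) = 0.001474267 + 0.000183817 = 0.001658084.
Half-width = 2.576·√0.001658084/1.069850 = 0.09805.
Interval: 0.19007 ± 0.09805 → (0.0920, 0.2881).

(0.0920, 0.2881)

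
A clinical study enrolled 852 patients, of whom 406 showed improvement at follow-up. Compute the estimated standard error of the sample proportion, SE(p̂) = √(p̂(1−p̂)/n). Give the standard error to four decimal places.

SE = 0.0171

p̂ = 406/852 = 0.47653.
p̂(1−p̂) = 0.249449.
SE = √(0.249449/852) = 0.0171.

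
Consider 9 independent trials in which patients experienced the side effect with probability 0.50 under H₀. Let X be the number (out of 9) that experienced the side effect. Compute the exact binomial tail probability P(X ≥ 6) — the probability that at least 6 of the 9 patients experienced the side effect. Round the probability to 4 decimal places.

P = 0.2539

X is binomial with n = 9 and p = 0.50.
P(X ≥ 6) = C(9,6)·0.50^6·0.50^3 + C(9,7)·0.50^7·0.50^2 + C(9,8)·0.50^8·0.50^1 + C(9,9)·0.50^9·0.50^0.
= 0.164062 + 0.070312 + 0.017578 + 0.001953 = 0.2539.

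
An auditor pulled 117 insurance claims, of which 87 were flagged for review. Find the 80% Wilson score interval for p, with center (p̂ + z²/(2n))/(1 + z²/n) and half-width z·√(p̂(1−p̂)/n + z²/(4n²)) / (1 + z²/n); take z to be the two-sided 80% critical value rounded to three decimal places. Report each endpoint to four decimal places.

p̂ = 87/117 = 0.74359; z = 1.282, so z² = 1.643524.
Denominator 1 + z²/n = 1 + 1.643524/117 = 1.014047.
Adjusted center: (0.74359 + z²/(2n))/1.014047 = 0.74022.
Radicand: p̂(1−p̂)/n + z²/(4n²) = 0.001629607 + 0.000030015 = 0.001659622.
Half-width = 1.282·√0.001659622/1.014047 = 0.05150.
Interval: 0.74022 ± 0.05150 → (0.6887, 0.7917).

(0.6887, 0.7917)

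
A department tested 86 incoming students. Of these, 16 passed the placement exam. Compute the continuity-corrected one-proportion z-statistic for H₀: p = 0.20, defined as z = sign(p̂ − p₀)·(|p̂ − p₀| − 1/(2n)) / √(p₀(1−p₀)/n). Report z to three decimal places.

z = -0.189

With x = 16 successes in n = 86, p̂ = 0.18605. p̂ − p₀ = -0.013953.
1/(2n) = 0.005814.
Corrected numerator: |-0.013953| − 0.005814 = 0.008139.
SE₀ = √(0.20·0.80/86) = 0.043133.
z = −0.008139/0.043133 = -0.189.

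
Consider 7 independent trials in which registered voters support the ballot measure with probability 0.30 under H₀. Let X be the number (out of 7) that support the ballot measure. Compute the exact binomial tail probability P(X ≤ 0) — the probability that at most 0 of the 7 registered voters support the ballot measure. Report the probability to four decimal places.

X is binomial with n = 7 and p = 0.30.
P(X ≤ 0) = C(7,0)·0.30^0·0.70^7.
= 0.082354 = 0.0824.

P = 0.0824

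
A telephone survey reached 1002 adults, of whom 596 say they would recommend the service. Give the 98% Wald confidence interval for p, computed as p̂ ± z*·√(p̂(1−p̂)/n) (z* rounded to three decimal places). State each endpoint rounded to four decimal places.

(0.5587, 0.6309)

The sample proportion is 596/1002 = 0.59481.
SE = √(p̂(1−p̂)/n) = √(0.241011/1002) = 0.015509.
z* = 2.326 at the 98% level.
Margin of error: 2.326 × 0.015509 = 0.03607.
So the interval runs from 0.5587 to 0.6309.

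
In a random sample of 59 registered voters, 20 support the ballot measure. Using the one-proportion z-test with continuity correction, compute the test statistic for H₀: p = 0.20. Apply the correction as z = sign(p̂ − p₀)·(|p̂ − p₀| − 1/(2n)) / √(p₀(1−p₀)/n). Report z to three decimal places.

p̂ = 20/59 = 0.33898. p̂ − p₀ = 0.138983.
Continuity correction 1/(2n) = 1/118 = 0.008475.
Corrected numerator: |0.138983| − 0.008475 = 0.130508.
Under H₀, SE = √(p₀(1−p₀)/n) = √(0.20·0.80/59) = √0.002711864 = 0.052076.
z = +0.130508/0.052076 = 2.506.

z = 2.506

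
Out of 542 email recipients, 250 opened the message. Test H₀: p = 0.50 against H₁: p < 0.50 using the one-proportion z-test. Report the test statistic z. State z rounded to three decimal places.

z = -1.804

The sample proportion is 250/542 = 0.46125.
Null standard error: √(0.50·0.50/542) = √0.000461255 = 0.021477.
Test statistic: z = -0.03875/0.021477 = -1.804.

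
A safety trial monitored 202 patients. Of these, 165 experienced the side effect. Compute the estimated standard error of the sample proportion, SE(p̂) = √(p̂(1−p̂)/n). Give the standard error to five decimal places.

SE = 0.02722

Sample proportion p̂ = 165/202 = 0.81683.
p̂(1−p̂) = 0.81683·0.18317 = 0.149619.
SE = √(0.149619/202) = 0.02722.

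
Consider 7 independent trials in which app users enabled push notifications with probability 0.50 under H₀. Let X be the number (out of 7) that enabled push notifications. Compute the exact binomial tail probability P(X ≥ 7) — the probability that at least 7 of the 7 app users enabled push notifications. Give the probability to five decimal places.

X ~ Binomial(n=7, p=0.50).
P(X ≥ 7) = C(7,7)·0.50^7·0.50^0.
= 0.007812 = 0.00781.

P = 0.00781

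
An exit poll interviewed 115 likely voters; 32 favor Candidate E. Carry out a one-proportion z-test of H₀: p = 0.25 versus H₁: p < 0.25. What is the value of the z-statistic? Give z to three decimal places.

p̂ = 32/115 = 0.27826.
SE₀ = √(0.25·0.75/115) = 0.040379.
Test statistic: z = 0.02826/0.040379 = 0.700.

z = 0.700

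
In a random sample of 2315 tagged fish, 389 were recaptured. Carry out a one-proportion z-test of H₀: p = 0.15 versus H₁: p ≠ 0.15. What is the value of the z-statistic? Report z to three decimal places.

z = 2.430

With x = 389 successes in n = 2315, p̂ = 0.16803.
Null standard error: √(0.15·0.85/2315) = √0.000055076 = 0.007421.
z = (p̂ − p₀)/SE = (0.16803 − 0.15)/0.007421 = 2.430.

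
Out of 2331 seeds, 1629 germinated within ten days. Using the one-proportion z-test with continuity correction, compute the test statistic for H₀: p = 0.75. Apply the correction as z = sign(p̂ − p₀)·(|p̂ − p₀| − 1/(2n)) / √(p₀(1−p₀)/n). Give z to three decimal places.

z = -5.680

Sample proportion p̂ = 1629/2331 = 0.69884. p̂ − p₀ = -0.051158.
Continuity correction 1/(2n) = 1/4662 = 0.000215.
Corrected numerator: |-0.051158| − 0.000215 = 0.050943.
Null standard error: √(0.75·0.25/2331) = √0.000080438 = 0.008969.
z = (−)0.050943/0.008969 = -5.680.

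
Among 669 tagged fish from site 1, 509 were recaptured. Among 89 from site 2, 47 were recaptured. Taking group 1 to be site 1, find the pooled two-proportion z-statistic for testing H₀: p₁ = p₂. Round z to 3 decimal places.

z = 4.666

Sample proportions: p̂₁ = 509/669 = 0.76084 and p̂₂ = 47/89 = 0.52809.
Pooled p̂ = (509+47)/(669+89) = 556/758 = 0.73351.
SE = √[p̂(1−p̂)(1/n₁+1/n₂)] = √[0.73351·0.26649·(1/669+1/89)] ≈ 0.049885.
z = 0.23275/0.049885 = 4.666.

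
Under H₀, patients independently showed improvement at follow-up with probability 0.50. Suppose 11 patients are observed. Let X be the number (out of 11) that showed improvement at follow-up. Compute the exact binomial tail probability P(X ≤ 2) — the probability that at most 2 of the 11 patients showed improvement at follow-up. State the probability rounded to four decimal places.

P = 0.0327

X ~ Binomial(n=11, p=0.50).
P(X ≤ 2) = C(11,0)·0.50^0·0.50^11 + C(11,1)·0.50^1·0.50^10 + C(11,2)·0.50^2·0.50^9.
= 0.000488 + 0.005371 + 0.026855 = 0.0327.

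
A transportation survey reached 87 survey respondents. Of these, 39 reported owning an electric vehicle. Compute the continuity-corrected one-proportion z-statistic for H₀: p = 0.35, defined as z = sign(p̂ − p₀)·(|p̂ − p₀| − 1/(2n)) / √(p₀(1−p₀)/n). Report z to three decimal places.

z = 1.809

Sample proportion p̂ = 39/87 = 0.44828. p̂ − p₀ = 0.098276.
Continuity correction 1/(2n) = 1/174 = 0.005747.
Corrected numerator: |0.098276| − 0.005747 = 0.092529.
SE₀ = √(0.35·0.65/87) = 0.051137.
z = (+)0.092529/0.051137 = 1.809.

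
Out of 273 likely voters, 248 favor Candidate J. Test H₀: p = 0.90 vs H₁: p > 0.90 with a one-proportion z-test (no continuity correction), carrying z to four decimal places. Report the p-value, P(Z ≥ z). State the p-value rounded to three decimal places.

p-value = 0.321

With x = 248 successes in n = 273, p̂ = 0.90842.
SE₀ = √(0.90·0.10/273) = 0.018157.
Test statistic (full precision, shown to 4 dp): z = (248/273 − 0.90)/SE₀ ≈ 0.4640.
From the standard normal, P(Z ≥ z) = 0.321.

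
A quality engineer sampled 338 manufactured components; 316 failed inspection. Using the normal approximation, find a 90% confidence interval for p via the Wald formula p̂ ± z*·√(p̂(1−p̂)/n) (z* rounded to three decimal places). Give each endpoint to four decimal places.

(0.9128, 0.9570)

Sample proportion p̂ = 316/338 = 0.93491.
SE(p̂) = √(0.93491·0.06509/338) = 0.013418.
For 90% confidence, z* = 1.645.
Margin of error: 1.645 × 0.013418 = 0.02207.
Interval: 0.93491 ± 0.02207 → (0.9128, 0.9570).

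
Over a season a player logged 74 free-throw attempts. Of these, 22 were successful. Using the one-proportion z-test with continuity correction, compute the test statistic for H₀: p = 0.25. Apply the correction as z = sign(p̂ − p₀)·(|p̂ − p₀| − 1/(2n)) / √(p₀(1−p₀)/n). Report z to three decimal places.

With x = 22 successes in n = 74, p̂ = 0.29730. p̂ − p₀ = 0.047297.
Continuity correction 1/(2n) = 1/148 = 0.006757.
Corrected numerator: |0.047297| − 0.006757 = 0.040540.
SE₀ = √(0.25·0.75/74) = 0.050337.
z = +0.040540/0.050337 = 0.805.

z = 0.805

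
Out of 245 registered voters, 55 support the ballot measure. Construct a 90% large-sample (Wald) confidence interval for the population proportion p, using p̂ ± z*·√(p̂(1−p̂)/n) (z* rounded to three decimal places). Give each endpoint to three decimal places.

(0.181, 0.268)

Sample proportion p̂ = 55/245 = 0.22449.
SE = √(p̂(1−p̂)/n) = √(0.174094/245) = 0.026657.
For 90% confidence, z* = 1.645.
Margin = 1.645·0.026657 = 0.04385.
So the interval runs from 0.181 to 0.268.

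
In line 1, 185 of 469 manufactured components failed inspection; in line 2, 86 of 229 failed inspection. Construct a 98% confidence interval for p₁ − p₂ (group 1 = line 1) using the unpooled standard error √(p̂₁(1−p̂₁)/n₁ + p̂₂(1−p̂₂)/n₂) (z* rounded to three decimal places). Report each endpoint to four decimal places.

p̂₁ = 0.39446, p̂₂ = 0.37555, so the observed difference is 0.01891.
SE = √(0.000509297 + 0.001024066) = √0.001533363 = 0.039158.
The 98% critical value is z* = 2.326. Margin = 2.326·0.039158 = 0.09108.
CI: 0.01891 ± 0.09108 = (-0.0722, 0.1100).

(-0.0722, 0.1100)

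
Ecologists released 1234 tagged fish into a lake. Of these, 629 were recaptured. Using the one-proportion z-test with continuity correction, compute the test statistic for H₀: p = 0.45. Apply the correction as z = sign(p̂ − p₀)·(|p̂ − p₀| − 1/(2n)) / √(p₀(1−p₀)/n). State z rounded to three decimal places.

p̂ = 629/1234 = 0.50972. p̂ − p₀ = 0.059724.
Continuity correction 1/(2n) = 1/2468 = 0.000405.
Corrected numerator: |0.059724| − 0.000405 = 0.059319.
Null standard error: √(0.45·0.55/1234) = √0.000200567 = 0.014162.
z = (+)0.059319/0.014162 = 4.189.

z = 4.189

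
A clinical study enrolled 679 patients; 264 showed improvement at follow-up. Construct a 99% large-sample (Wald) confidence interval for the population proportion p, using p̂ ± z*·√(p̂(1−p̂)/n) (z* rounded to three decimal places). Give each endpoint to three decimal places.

The sample proportion is 264/679 = 0.38881.
SE(p̂) = √(0.38881·0.61119/679) = 0.018708.
z* = 2.576 at the 99% level.
Margin = 2.576·0.018708 = 0.04819.
So the interval runs from 0.341 to 0.437.

(0.341, 0.437)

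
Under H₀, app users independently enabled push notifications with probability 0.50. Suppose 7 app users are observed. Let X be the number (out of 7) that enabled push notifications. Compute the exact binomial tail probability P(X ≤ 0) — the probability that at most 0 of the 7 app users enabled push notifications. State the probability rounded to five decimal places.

P = 0.00781

X is binomial with n = 7 and p = 0.50.
P(X ≤ 0) = C(7,0)·0.50^0·0.50^7.
= 0.007812 = 0.00781.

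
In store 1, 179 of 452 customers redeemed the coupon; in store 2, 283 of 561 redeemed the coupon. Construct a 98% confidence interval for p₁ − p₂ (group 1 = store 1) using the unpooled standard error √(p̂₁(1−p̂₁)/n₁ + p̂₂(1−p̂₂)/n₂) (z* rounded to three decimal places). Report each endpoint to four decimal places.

(-0.1811, -0.0358)

p̂₁ = 179/452 = 0.39602, p̂₂ = 283/561 = 0.50446; p̂₁ − p̂₂ = -0.10844.
SE = √(0.000529176 + 0.000445597) = √0.000974773 = 0.031221.
z* = 2.326 at the 98% level. Margin = 2.326·0.031221 = 0.07262.
So the interval runs from -0.1811 to -0.0358.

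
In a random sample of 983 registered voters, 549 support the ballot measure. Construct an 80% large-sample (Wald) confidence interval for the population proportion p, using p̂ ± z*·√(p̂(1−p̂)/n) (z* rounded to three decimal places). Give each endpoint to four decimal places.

(0.5382, 0.5788)

With x = 549 successes in n = 983, p̂ = 0.55849.
SE = √(p̂(1−p̂)/n) = √(0.246578/983) = 0.015838.
The 80% critical value is z* = 1.282.
Margin of error: 1.282 × 0.015838 = 0.02030.
Interval: 0.55849 ± 0.02030 → (0.5382, 0.5788).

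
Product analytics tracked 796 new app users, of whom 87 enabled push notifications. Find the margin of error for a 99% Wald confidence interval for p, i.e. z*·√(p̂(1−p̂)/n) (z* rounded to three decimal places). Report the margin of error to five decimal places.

ME = 0.02849

The sample proportion is 87/796 = 0.10930.
Standard error of p̂: √(0.097351/796) = √0.000122300 = 0.011059.
z* = 2.576 at the 99% level.
So ME = 0.02849.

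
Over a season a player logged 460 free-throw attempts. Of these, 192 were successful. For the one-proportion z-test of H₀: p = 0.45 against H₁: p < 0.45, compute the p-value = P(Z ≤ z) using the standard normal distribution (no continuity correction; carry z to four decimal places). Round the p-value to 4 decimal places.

p-value = 0.0799

The sample proportion is 192/460 = 0.41739.
Null standard error: √(0.45·0.55/460) = √0.000538043 = 0.023196.
Test statistic (full precision, shown to 4 dp): z = (192/460 − 0.45)/SE₀ ≈ -1.4058.
p-value = P(Z ≤ z) with z = -1.4058 → 0.0799.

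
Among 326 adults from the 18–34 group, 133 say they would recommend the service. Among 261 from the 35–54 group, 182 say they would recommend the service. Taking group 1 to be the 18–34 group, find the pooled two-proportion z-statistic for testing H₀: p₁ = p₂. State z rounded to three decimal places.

Sample proportions: p̂₁ = 133/326 = 0.40798 and p̂₂ = 182/261 = 0.69732.
Pooling: p̂ = 315/587 = 0.53663.
SE = √[p̂(1−p̂)(1/n₁+1/n₂)] = √[0.53663·0.46337·(1/326+1/261)] ≈ 0.041418.
z = -0.28934/0.041418 = -6.986.

z = -6.986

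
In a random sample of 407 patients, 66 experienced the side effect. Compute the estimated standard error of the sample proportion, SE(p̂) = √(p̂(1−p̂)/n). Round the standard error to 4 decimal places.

SE = 0.0183

p̂ = 66/407 = 0.16216.
p̂(1−p̂) = 0.135864.
SE = √(0.135864/407) = 0.0183.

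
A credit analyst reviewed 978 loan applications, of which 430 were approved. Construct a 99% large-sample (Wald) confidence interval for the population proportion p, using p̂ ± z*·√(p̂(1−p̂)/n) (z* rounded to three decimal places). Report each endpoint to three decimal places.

The sample proportion is 430/978 = 0.43967.
Standard error of p̂: √(0.246361/978) = √0.000251902 = 0.015871.
The 99% critical value is z* = 2.576.
Margin of error: 2.576 × 0.015871 = 0.04088.
CI: 0.43967 ± 0.04088 = (0.399, 0.481).

(0.399, 0.481)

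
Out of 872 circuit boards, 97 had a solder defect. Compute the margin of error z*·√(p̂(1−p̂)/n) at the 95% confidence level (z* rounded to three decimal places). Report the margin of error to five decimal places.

ME = 0.02087

p̂ = 97/872 = 0.11124.
SE(p̂) = √(0.11124·0.88876/872) = 0.010648.
The 95% critical value is z* = 1.960.
ME = 1.960·0.010648 = 0.02087.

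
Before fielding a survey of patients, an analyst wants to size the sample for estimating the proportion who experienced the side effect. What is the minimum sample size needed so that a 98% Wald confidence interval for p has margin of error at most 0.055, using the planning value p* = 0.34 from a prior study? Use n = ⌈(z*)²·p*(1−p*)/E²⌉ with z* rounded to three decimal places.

n = 402

The 98% critical value is z* = 2.326.
p*(1−p*) = 0.34·0.66 = 0.2244.
Required n before rounding: 5.410276 × 0.2244 / 0.055² = 401.344.
Rounding up, n = 402.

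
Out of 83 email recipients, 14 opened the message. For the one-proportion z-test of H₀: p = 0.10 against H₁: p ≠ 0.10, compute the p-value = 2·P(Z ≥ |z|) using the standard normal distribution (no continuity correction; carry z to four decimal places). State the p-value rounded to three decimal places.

Sample proportion p̂ = 14/83 = 0.16867.
SE₀ = √(0.10·0.90/83) = 0.032929.
z = (p̂ − p₀)/SE = (14/83 − 0.10)/0.032929 ≈ 2.0855.
From the standard normal, 2·P(Z ≥ |z|) = 0.037.

p-value = 0.037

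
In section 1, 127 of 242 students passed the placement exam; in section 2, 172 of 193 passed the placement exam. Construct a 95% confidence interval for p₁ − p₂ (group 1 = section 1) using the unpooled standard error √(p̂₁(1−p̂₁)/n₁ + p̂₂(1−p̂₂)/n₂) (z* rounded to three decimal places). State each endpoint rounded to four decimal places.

(-0.4431, -0.2897)

p̂₁ = 0.52479, p̂₂ = 0.89119, so the observed difference is -0.36640.
Unpooled SE = √(p̂₁(1−p̂₁)/n₁ + p̂₂(1−p̂₂)/n₂) = √(0.001030518 + 0.000502430) = 0.039153.
z* = 1.960 at the 95% level. Margin = 1.960·0.039153 = 0.07674.
Interval: -0.36640 ± 0.07674 → (-0.4431, -0.2897).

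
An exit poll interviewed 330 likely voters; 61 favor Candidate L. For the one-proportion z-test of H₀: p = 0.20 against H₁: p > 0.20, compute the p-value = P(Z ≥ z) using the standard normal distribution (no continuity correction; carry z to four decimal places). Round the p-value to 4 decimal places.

Sample proportion p̂ = 61/330 = 0.18485.
SE₀ = √(0.20·0.80/330) = 0.022019.
z = (p̂ − p₀)/SE = (61/330 − 0.20)/0.022019 ≈ -0.6881.
From the standard normal, P(Z ≥ z) = 0.7543.

p-value = 0.7543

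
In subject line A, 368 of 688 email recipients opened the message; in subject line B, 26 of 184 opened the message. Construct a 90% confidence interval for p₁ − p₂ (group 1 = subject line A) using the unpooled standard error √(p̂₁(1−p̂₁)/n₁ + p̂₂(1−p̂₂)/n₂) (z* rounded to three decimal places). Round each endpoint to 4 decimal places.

p̂₁ = 0.53488, p̂₂ = 0.14130, so the observed difference is 0.39358.
SE = √(0.000361603 + 0.000659443) = √0.001021046 = 0.031954.
The 90% critical value is z* = 1.645. Margin = 1.645·0.031954 = 0.05256.
CI: 0.39358 ± 0.05256 = (0.3410, 0.4461).

(0.3410, 0.4461)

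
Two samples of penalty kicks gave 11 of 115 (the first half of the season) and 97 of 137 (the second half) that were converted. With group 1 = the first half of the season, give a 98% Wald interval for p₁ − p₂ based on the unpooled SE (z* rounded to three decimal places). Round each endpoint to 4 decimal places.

(-0.7230, -0.5018)

p̂₁ = 0.09565, p̂₂ = 0.70803, so the observed difference is -0.61238.
Unpooled SE = √(p̂₁(1−p̂₁)/n₁ + p̂₂(1−p̂₂)/n₂) = √(0.000752199 + 0.001508933) = 0.047551.
The 98% critical value is z* = 2.326. Margin = 2.326·0.047551 = 0.11060.
CI: -0.61238 ± 0.11060 = (-0.7230, -0.5018).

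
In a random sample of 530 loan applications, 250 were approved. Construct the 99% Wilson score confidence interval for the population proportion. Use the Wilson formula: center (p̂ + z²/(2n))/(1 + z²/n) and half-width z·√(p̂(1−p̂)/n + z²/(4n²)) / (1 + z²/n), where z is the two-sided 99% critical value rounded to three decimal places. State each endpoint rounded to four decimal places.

(0.4165, 0.5276)

Here p̂ = 250/530 = 0.47170 and z = 2.576 (z² = 6.635776).
Denominator 1 + z²/n = 1 + 6.635776/530 = 1.012520.
Center = (0.47170 + 0.006260)/1.012520 = 0.47205.
Radicand: p̂(1−p̂)/n + z²/(4n²) = 0.000470187 + 0.000005906 = 0.000476093.
Half-width = z·√(radicand)/denom = 2.576·0.021820/1.012520 = 0.05551.
So the interval runs from 0.4165 to 0.5276.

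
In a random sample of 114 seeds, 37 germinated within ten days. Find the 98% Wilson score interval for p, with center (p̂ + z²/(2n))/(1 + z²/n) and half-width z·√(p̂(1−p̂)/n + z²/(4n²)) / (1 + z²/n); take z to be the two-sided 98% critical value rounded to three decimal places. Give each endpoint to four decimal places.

(0.2325, 0.4325)

p̂ = 37/114 = 0.32456; z = 2.326, so z² = 5.410276.
1 + z²/n = 1.047459.
Center = (0.32456 + 0.023729)/1.047459 = 0.33251.
Radicand: p̂(1−p̂)/n + z²/(4n²) = 0.001922994 + 0.000104076 = 0.002027070.
Half-width = 2.326·√0.002027070/1.047459 = 0.09998.
So the interval runs from 0.2325 to 0.4325.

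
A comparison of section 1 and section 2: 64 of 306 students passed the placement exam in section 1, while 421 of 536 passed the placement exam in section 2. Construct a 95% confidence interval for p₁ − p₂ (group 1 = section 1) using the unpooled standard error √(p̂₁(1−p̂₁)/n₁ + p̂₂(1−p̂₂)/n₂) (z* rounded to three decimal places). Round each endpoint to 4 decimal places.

p̂₁ = 64/306 = 0.20915, p̂₂ = 421/536 = 0.78545; p̂₁ − p̂₂ = -0.57630.
Unpooled SE = √(p̂₁(1−p̂₁)/n₁ + p̂₂(1−p̂₂)/n₂) = √(0.000540544 + 0.000314402) = 0.029239.
For 95% confidence, z* = 1.960. Margin of error = 0.05731.
Interval: -0.57630 ± 0.05731 → (-0.6336, -0.5190).

(-0.6336, -0.5190)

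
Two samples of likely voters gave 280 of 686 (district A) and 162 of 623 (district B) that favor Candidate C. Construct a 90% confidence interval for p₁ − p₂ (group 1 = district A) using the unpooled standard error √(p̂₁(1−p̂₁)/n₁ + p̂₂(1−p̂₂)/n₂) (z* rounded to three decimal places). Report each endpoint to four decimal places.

p̂₁ = 0.40816, p̂₂ = 0.26003, so the observed difference is 0.14813.
SE = √(0.000352137 + 0.000308853) = √0.000660990 = 0.025710.
The 90% critical value is z* = 1.645. Margin = 1.645·0.025710 = 0.04229.
So the interval runs from 0.1058 to 0.1904.

(0.1058, 0.1904)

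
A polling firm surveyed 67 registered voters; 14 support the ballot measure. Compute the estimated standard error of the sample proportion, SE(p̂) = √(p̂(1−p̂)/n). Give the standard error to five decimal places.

SE = 0.04967

p̂ = 14/67 = 0.20896.
p̂(1−p̂) = 0.165296.
SE = √(0.165296/67) = √0.002467104 = 0.04967.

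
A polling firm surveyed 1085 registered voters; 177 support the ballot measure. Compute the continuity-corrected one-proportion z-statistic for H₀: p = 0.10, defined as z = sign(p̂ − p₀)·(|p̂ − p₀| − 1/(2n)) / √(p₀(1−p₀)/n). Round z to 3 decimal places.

z = 6.881

p̂ = 177/1085 = 0.16313. p̂ − p₀ = 0.063134.
Continuity correction 1/(2n) = 1/2170 = 0.000461.
Corrected numerator: |0.063134| − 0.000461 = 0.062673.
Null standard error: √(0.10·0.90/1085) = √0.000082949 = 0.009108.
z = (+)0.062673/0.009108 = 6.881.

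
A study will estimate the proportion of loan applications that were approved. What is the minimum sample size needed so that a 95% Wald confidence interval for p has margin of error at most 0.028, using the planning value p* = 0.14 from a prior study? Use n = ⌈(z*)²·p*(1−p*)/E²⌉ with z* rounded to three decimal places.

n = 590

The 95% critical value is z* = 1.960.
p*(1−p*) = 0.1204.
(z*)²·p*(1−p*)/E² = 3.841600·0.1204/0.000784 = 589.960.
⌈589.960⌉ = 590.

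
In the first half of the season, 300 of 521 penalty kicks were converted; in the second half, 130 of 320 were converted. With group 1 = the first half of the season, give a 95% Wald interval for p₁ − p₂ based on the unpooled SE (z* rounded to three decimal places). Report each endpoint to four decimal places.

(0.1010, 0.2381)

p̂₁ = 0.57582, p̂₂ = 0.40625, so the observed difference is 0.16957.
SE = √(0.000468814 + 0.000753784) = √0.001222598 = 0.034966.
For 95% confidence, z* = 1.960. Margin of error = 0.06853.
So the interval runs from 0.1010 to 0.2381.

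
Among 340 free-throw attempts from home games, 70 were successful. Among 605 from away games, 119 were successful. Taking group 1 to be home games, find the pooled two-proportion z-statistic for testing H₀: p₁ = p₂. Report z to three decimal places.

p̂₁ = 70/340 = 0.20588, p̂₂ = 119/605 = 0.19669.
Pooled p̂ = (70+119)/(340+605) = 189/945 = 0.20000.
Pooled SE = √[0.1600000·0.00459407] ≈ 0.027112.
z = 0.00919/0.027112 = 0.339.

z = 0.339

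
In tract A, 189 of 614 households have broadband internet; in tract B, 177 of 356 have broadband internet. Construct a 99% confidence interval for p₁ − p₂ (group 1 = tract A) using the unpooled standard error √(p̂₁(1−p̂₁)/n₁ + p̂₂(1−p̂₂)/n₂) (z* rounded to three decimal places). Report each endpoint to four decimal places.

(-0.2728, -0.1059)

p̂₁ = 0.30782, p̂₂ = 0.49719, so the observed difference is -0.18937.
Unpooled SE = √(p̂₁(1−p̂₁)/n₁ + p̂₂(1−p̂₂)/n₂) = √(0.000347013 + 0.000702225) = 0.032392.
The 99% critical value is z* = 2.576. Margin of error = 0.08344.
Interval: -0.18937 ± 0.08344 → (-0.2728, -0.1059).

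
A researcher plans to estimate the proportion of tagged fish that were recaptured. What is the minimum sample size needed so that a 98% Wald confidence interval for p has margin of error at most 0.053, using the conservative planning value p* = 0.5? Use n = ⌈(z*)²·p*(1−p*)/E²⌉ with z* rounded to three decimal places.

n = 482

The 98% critical value is z* = 2.326.
p*(1−p*) = 0.2500.
Required n before rounding: 5.410276 × 0.2500 / 0.053² = 481.513.
Rounding up, n = 482.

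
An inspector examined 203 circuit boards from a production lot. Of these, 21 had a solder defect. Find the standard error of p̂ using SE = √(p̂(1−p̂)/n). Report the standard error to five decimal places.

SE = 0.02137

Sample proportion p̂ = 21/203 = 0.10345.
p̂(1−p̂) = 0.092748.
Dividing by n and taking the root: √0.000456887 = 0.02137.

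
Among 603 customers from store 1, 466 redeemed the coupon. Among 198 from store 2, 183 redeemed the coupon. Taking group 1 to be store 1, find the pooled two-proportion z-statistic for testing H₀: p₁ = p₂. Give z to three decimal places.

z = -4.715

Sample proportions: p̂₁ = 466/603 = 0.77280 and p̂₂ = 183/198 = 0.92424.
Pooling: p̂ = 649/801 = 0.81024.
SE = √[p̂(1−p̂)(1/n₁+1/n₂)] = √[0.81024·0.18976·(1/603+1/198)] ≈ 0.032117.
z = (p̂₁ − p̂₂)/SE = (0.77280 − 0.92424)/0.032117 = -0.15144/0.032117 = -4.715.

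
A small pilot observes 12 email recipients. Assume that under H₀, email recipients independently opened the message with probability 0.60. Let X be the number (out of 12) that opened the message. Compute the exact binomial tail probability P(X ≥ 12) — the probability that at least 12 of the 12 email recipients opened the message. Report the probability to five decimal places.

P = 0.00218

X ~ Binomial(n=12, p=0.60).
P(X ≥ 12) = C(12,12)·0.60^12·0.40^0.
= 0.002177 = 0.00218.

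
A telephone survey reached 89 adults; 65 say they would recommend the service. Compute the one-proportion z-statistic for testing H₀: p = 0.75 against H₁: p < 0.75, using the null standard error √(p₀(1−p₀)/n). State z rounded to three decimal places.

z = -0.428

Sample proportion p̂ = 65/89 = 0.73034.
SE₀ = √(0.75·0.25/89) = 0.045899.
Test statistic: z = -0.01966/0.045899 = -0.428.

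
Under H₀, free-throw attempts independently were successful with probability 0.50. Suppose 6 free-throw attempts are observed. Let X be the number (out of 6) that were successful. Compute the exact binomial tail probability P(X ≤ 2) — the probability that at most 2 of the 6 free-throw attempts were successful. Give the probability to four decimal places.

P = 0.3438

X is binomial with n = 6 and p = 0.50.
P(X ≤ 2) = C(6,0)·0.50^0·0.50^6 + C(6,1)·0.50^1·0.50^5 + C(6,2)·0.50^2·0.50^4.
= 0.015625 + 0.093750 + 0.234375 = 0.3438.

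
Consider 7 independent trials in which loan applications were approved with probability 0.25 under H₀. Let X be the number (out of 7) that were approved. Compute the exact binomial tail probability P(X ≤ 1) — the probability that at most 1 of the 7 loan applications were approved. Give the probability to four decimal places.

X ~ Binomial(n=7, p=0.25).
P(X ≤ 1) = C(7,0)·0.25^0·0.75^7 + C(7,1)·0.25^1·0.75^6.
= 0.133484 + 0.311462 = 0.4449.

P = 0.4449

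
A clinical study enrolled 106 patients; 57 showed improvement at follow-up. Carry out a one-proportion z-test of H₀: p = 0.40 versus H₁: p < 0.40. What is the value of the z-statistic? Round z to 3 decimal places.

z = 2.895

p̂ = 57/106 = 0.53774.
SE₀ = √(0.40·0.60/106) = 0.047583.
Test statistic: z = 0.13774/0.047583 = 2.895.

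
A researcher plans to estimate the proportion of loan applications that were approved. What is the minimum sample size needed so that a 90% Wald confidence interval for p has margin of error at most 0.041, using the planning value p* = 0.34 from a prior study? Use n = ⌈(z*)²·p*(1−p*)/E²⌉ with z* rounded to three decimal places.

n = 362

For 90% confidence, z* = 1.645.
p*(1−p*) = 0.34·0.66 = 0.2244.
Required n before rounding: 2.706025 × 0.2244 / 0.041² = 361.233.
⌈361.233⌉ = 362.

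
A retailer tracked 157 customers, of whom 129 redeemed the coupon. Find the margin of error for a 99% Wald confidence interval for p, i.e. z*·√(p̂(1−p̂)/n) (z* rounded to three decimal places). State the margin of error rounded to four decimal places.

The sample proportion is 129/157 = 0.82166.
SE = √(p̂(1−p̂)/n) = √(0.146537/157) = 0.030551.
For 99% confidence, z* = 2.576.
Margin of error = z*·SE = 2.576 × 0.030551 = 0.0787.

ME = 0.0787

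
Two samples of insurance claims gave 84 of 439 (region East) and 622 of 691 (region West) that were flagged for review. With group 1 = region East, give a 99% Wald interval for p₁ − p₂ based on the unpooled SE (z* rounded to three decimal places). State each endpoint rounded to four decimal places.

p̂₁ = 0.19134, p̂₂ = 0.90014, so the observed difference is -0.70880.
Unpooled SE = √(p̂₁(1−p̂₁)/n₁ + p̂₂(1−p̂₂)/n₂) = √(0.000352463 + 0.000130078) = 0.021967.
z* = 2.576 at the 99% level. Margin = 2.576·0.021967 = 0.05659.
So the interval runs from -0.7654 to -0.6522.

(-0.7654, -0.6522)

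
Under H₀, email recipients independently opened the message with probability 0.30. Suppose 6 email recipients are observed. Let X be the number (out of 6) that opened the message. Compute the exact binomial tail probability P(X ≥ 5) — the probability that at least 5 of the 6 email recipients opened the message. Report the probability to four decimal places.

X ~ Binomial(n=6, p=0.30).
P(X ≥ 5) = C(6,5)·0.30^5·0.70^1 + C(6,6)·0.30^6·0.70^0.
= 0.010206 + 0.000729 = 0.0109.

P = 0.0109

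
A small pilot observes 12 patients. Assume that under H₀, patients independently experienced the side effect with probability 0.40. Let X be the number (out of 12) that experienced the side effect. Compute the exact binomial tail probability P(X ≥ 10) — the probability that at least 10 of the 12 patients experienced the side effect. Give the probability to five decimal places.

P = 0.00281

X ~ Binomial(n=12, p=0.40).
P(X ≥ 10) = C(12,10)·0.40^10·0.60^2 + C(12,11)·0.40^11·0.60^1 + C(12,12)·0.40^12·0.60^0.
= 0.002491 + 0.000302 + 0.000017 = 0.00281.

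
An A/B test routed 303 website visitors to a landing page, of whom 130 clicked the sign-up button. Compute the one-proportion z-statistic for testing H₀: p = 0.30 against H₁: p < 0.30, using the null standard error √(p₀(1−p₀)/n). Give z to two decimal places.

p̂ = 130/303 = 0.42904.
SE₀ = √(0.30·0.70/303) = 0.026326.
Test statistic: z = 0.12904/0.026326 = 4.90.

z = 4.90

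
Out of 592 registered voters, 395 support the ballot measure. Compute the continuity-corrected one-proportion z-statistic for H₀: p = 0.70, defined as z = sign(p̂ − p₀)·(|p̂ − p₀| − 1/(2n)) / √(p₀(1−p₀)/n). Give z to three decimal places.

The sample proportion is 395/592 = 0.66723. p̂ − p₀ = -0.032770.
1/(2n) = 0.000845.
Corrected numerator: |-0.032770| − 0.000845 = 0.031925.
SE₀ = √(0.70·0.30/592) = 0.018834.
z = −0.031925/0.018834 = -1.695.

z = -1.695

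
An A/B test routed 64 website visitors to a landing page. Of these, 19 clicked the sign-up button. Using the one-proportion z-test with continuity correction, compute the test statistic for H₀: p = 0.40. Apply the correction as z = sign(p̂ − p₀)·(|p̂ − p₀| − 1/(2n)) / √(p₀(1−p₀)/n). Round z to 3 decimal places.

z = -1.556

With x = 19 successes in n = 64, p̂ = 0.29688. p̂ − p₀ = -0.103125.
Continuity correction 1/(2n) = 1/128 = 0.007812.
Corrected numerator: |-0.103125| − 0.007812 = 0.095313.
Under H₀, SE = √(p₀(1−p₀)/n) = √(0.40·0.60/64) = √0.003750000 = 0.061237.
z = −0.095313/0.061237 = -1.556.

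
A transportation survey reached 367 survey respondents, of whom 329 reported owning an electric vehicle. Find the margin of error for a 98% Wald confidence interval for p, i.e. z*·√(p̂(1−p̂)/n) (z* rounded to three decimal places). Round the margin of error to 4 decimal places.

Sample proportion p̂ = 329/367 = 0.89646.
Standard error of p̂: √(0.092821/367) = √0.000252919 = 0.015903.
z* = 2.326 at the 98% level.
ME = 2.326·0.015903 = 0.0370.

ME = 0.0370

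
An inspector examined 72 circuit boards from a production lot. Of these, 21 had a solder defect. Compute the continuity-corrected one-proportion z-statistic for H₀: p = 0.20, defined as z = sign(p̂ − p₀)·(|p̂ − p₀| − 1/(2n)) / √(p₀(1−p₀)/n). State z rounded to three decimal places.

z = 1.797

p̂ = 21/72 = 0.29167. p̂ − p₀ = 0.091667.
1/(2n) = 0.006944.
Corrected numerator: |0.091667| − 0.006944 = 0.084723.
SE₀ = √(0.20·0.80/72) = 0.047140.
z = (+)0.084723/0.047140 = 1.797.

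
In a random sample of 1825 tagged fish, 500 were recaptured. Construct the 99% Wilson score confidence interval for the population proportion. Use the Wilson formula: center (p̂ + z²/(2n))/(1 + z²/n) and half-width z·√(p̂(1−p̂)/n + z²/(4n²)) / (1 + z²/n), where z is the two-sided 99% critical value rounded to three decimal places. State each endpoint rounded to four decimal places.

(0.2479, 0.3016)

p̂ = 500/1825 = 0.27397; z = 2.576, so z² = 6.635776.
Denominator 1 + z²/n = 1 + 6.635776/1825 = 1.003636.
Adjusted center: (0.27397 + z²/(2n))/1.003636 = 0.27479.
Radicand: p̂(1−p̂)/n + z²/(4n²) = 0.000108993 + 0.000000498 = 0.000109491.
Half-width = z·√(radicand)/denom = 2.576·0.010464/1.003636 = 0.02686.
So the interval runs from 0.2479 to 0.3016.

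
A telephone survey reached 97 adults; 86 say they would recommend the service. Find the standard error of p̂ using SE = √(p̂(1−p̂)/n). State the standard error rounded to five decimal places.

With x = 86 successes in n = 97, p̂ = 0.88660.
p̂(1−p̂) = 0.88660·0.11340 = 0.100540.
SE = √(0.100540/97) = √0.001036495 = 0.03219.

SE = 0.03219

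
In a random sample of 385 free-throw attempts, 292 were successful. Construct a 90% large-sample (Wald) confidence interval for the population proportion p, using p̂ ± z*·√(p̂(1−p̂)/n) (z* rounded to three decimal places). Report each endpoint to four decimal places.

With x = 292 successes in n = 385, p̂ = 0.75844.
SE(p̂) = √(0.75844·0.24156/385) = 0.021814.
The 90% critical value is z* = 1.645.
Margin of error: 1.645 × 0.021814 = 0.03588.
Interval: 0.75844 ± 0.03588 → (0.7226, 0.7943).

(0.7226, 0.7943)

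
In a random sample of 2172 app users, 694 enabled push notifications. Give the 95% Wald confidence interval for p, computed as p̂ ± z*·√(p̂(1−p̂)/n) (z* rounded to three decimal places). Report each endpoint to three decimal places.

(0.300, 0.339)

p̂ = 694/2172 = 0.31952.
SE = √(p̂(1−p̂)/n) = √(0.217427/2172) = 0.010005.
z* = 1.960 at the 95% level.
Margin of error: 1.960 × 0.010005 = 0.01961.
So the interval runs from 0.300 to 0.339.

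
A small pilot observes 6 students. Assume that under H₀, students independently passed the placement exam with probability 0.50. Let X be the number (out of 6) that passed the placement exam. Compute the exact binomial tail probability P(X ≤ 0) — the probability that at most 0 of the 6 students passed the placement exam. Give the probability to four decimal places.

P = 0.0156

X is binomial with n = 6 and p = 0.50.
P(X ≤ 0) = C(6,0)·0.50^0·0.50^6.
= 0.015625 = 0.0156.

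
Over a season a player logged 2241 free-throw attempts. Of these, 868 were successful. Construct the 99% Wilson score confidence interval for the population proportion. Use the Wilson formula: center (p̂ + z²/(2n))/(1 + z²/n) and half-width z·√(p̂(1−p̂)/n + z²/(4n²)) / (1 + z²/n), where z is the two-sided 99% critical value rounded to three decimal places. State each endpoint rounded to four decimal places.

p̂ = 868/2241 = 0.38733; z = 2.576, so z² = 6.635776.
Denominator 1 + z²/n = 1 + 6.635776/2241 = 1.002961.
Adjusted center: (0.38733 + z²/(2n))/1.002961 = 0.38766.
Radicand: p̂(1−p̂)/n + z²/(4n²) = 0.000105892 + 0.000000330 = 0.000106222.
Half-width = z·√(radicand)/denom = 2.576·0.010306/1.002961 = 0.02647.
So the interval runs from 0.3612 to 0.4141.

(0.3612, 0.4141)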